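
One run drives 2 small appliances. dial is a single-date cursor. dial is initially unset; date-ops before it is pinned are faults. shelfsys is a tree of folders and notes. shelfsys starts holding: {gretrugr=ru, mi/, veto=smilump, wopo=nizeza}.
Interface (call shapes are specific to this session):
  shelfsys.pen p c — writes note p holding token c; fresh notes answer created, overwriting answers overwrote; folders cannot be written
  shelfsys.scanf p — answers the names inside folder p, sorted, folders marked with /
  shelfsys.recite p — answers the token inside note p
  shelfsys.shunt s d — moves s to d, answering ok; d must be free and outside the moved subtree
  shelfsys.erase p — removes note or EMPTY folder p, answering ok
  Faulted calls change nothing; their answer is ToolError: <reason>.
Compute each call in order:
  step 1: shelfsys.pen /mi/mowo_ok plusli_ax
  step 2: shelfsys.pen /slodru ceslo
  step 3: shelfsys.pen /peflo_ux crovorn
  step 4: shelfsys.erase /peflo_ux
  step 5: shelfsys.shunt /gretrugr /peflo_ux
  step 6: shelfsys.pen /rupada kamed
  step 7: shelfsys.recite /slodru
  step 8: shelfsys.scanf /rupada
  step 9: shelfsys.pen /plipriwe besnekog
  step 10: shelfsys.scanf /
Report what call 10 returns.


> pen p: /mi/mowo_ok c: plusli_ax
:: created
> pen p: /slodru c: ceslo
:: created
> pen p: /peflo_ux c: crovorn
:: created
> erase p: /peflo_ux
:: ok
> shunt s: /gretrugr d: /peflo_ux
:: ok
> pen p: /rupada c: kamed
:: created
> recite p: /slodru
:: ceslo
> scanf p: /rupada
:: ToolError: not a directory
> pen p: /plipriwe c: besnekog
:: created
> scanf p: /
:: [mi/, peflo_ux, plipriwe, rupada, slodru, veto, wopo]

Answer: [mi/, peflo_ux, plipriwe, rupada, slodru, veto, wopo]


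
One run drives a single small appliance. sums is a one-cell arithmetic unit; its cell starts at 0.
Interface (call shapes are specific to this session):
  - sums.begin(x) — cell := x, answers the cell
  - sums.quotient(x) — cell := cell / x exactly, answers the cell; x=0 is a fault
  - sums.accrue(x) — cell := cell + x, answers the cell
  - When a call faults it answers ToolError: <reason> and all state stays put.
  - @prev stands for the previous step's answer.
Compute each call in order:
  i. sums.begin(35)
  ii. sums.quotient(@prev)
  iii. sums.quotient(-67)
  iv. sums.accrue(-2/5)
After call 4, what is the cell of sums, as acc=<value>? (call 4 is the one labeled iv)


Answer: acc=-139/335

Derivation:
-> begin(x: 35)
<- 35
-> quotient(x: @prev)
<- 1
-> quotient(x: -67)
<- -1/67
-> accrue(x: -2/5)
<- -139/335


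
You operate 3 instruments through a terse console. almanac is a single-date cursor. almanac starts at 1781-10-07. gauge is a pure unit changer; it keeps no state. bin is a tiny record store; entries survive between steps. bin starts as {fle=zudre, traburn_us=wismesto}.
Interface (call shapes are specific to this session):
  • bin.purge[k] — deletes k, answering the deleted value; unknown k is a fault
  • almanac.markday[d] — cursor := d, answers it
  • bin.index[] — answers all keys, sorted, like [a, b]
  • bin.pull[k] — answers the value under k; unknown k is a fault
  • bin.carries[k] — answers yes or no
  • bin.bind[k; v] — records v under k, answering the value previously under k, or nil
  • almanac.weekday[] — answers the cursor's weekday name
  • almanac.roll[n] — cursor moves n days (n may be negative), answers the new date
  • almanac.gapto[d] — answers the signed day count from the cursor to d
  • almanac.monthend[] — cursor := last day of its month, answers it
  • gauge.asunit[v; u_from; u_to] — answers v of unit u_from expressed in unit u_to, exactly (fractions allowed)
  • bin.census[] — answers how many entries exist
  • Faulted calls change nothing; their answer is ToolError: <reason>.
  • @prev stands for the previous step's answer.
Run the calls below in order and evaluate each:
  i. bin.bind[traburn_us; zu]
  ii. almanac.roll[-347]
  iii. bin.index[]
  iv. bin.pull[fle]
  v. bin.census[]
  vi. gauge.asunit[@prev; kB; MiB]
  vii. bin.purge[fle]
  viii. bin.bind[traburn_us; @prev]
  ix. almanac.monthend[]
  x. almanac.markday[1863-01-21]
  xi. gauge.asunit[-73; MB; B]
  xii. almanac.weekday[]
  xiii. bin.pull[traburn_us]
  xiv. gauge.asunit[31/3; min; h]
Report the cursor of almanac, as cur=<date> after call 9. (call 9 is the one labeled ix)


Answer: cur=1780-10-31

Derivation:
Step: bin.bind[k='traburn_us'; v='zu']
Result: wismesto
Step: almanac.roll[n='-347']
Result: 1780-10-25
Step: bin.index[]
Result: [fle, traburn_us]
Step: bin.pull[k='fle']
Result: zudre
Step: bin.census[]
Result: 2
Step: gauge.asunit[v='@prev'; u_from='kB'; u_to='MiB']
Result: 125/65536
Step: bin.purge[k='fle']
Result: zudre
Step: bin.bind[k='traburn_us'; v='@prev']
Result: zu
Step: almanac.monthend[]
Result: 1780-10-31
Step: almanac.markday[d='1863-01-21']
Result: 1863-01-21
Step: gauge.asunit[v='-73'; u_from='MB'; u_to='B']
Result: -73000000
Step: almanac.weekday[]
Result: Wednesday
Step: bin.pull[k='traburn_us']
Result: zudre
Step: gauge.asunit[v='31/3'; u_from='min'; u_to='h']
Result: 31/180


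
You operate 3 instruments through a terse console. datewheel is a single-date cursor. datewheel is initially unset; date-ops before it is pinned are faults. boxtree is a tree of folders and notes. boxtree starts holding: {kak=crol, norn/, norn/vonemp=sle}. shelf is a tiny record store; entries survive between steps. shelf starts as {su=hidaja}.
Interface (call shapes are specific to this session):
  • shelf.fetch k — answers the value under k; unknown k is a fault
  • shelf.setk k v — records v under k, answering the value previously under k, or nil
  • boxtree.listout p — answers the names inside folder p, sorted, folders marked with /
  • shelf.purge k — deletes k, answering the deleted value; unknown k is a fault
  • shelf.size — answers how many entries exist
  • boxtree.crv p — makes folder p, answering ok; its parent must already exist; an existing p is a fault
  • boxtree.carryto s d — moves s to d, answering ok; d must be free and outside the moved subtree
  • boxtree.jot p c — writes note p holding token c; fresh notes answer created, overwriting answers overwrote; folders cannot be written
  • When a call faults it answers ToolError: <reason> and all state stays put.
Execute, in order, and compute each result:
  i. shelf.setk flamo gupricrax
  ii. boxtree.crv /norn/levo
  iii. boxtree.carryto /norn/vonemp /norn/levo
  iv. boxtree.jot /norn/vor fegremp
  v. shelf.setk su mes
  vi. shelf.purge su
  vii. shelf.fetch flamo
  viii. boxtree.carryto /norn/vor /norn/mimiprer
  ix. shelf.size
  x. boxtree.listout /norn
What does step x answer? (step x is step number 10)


Answer: [levo/, mimiprer, vonemp]

Derivation:
Do: shelf.setk[k=flamo; v=gupricrax]
See: nil
Do: boxtree.crv[p=/norn/levo]
See: ok
Do: boxtree.carryto[s=/norn/vonemp; d=/norn/levo]
See: ToolError: exists
Do: boxtree.jot[p=/norn/vor; c=fegremp]
See: created
Do: shelf.setk[k=su; v=mes]
See: hidaja
Do: shelf.purge[k=su]
See: mes
Do: shelf.fetch[k=flamo]
See: gupricrax
Do: boxtree.carryto[s=/norn/vor; d=/norn/mimiprer]
See: ok
Do: shelf.size[]
See: 1
Do: boxtree.listout[p=/norn]
See: [levo/, mimiprer, vonemp]


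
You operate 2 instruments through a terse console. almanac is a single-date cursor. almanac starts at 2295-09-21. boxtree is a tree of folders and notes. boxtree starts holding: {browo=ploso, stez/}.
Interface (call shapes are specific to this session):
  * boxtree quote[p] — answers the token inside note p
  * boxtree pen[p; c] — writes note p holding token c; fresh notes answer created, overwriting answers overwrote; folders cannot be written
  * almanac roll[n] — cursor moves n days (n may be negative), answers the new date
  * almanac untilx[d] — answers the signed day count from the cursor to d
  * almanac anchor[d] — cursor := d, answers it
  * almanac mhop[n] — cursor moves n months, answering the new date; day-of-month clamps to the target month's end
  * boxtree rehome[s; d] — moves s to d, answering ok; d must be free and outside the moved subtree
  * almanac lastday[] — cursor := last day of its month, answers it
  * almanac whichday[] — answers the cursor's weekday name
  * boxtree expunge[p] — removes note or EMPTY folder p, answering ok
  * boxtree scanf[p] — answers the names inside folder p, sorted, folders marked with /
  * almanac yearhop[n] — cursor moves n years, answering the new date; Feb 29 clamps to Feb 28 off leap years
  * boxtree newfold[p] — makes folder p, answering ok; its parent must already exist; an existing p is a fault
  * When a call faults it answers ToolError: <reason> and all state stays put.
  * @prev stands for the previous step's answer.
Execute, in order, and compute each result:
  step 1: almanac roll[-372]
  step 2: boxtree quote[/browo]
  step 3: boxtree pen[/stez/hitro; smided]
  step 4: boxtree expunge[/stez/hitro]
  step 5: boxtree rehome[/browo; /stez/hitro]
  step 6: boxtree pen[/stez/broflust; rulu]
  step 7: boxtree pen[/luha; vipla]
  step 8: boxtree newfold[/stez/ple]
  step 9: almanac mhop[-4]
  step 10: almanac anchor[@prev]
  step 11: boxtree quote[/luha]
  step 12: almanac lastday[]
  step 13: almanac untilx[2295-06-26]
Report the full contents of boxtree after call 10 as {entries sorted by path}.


→ almanac roll(n: -372)
← 2294-09-14
→ boxtree quote(p: /browo)
← ploso
→ boxtree pen(p: /stez/hitro, c: smided)
← created
→ boxtree expunge(p: /stez/hitro)
← ok
→ boxtree rehome(s: /browo, d: /stez/hitro)
← ok
→ boxtree pen(p: /stez/broflust, c: rulu)
← created
→ boxtree pen(p: /luha, c: vipla)
← created
→ boxtree newfold(p: /stez/ple)
← ok
→ almanac mhop(n: -4)
← 2294-05-14
→ almanac anchor(d: @prev)
← 2294-05-14
→ boxtree quote(p: /luha)
← vipla
→ almanac lastday()
← 2294-05-31
→ almanac untilx(d: 2295-06-26)
← 391

Answer: {luha=vipla, stez/, stez/broflust=rulu, stez/hitro=ploso, stez/ple/}


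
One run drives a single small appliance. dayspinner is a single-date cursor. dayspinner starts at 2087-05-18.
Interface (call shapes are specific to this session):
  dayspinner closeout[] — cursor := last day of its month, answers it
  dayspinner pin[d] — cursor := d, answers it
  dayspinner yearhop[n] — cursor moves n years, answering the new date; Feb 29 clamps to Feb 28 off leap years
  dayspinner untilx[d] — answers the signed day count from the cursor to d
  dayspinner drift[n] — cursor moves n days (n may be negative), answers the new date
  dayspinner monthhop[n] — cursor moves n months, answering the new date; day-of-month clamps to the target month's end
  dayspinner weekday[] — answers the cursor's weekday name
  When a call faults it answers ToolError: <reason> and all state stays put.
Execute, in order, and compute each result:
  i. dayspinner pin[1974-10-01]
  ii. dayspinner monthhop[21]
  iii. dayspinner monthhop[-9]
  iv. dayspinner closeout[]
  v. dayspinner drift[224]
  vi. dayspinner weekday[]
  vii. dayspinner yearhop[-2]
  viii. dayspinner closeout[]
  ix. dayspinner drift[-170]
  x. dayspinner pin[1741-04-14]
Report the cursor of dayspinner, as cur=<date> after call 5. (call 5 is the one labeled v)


;; dayspinner pin(d='1974-10-01') -> 1974-10-01
;; dayspinner monthhop(n='21') -> 1976-07-01
;; dayspinner monthhop(n='-9') -> 1975-10-01
;; dayspinner closeout() -> 1975-10-31
;; dayspinner drift(n='224') -> 1976-06-11
;; dayspinner weekday() -> Friday
;; dayspinner yearhop(n='-2') -> 1974-06-11
;; dayspinner closeout() -> 1974-06-30
;; dayspinner drift(n='-170') -> 1974-01-11
;; dayspinner pin(d='1741-04-14') -> 1741-04-14

Answer: cur=1976-06-11


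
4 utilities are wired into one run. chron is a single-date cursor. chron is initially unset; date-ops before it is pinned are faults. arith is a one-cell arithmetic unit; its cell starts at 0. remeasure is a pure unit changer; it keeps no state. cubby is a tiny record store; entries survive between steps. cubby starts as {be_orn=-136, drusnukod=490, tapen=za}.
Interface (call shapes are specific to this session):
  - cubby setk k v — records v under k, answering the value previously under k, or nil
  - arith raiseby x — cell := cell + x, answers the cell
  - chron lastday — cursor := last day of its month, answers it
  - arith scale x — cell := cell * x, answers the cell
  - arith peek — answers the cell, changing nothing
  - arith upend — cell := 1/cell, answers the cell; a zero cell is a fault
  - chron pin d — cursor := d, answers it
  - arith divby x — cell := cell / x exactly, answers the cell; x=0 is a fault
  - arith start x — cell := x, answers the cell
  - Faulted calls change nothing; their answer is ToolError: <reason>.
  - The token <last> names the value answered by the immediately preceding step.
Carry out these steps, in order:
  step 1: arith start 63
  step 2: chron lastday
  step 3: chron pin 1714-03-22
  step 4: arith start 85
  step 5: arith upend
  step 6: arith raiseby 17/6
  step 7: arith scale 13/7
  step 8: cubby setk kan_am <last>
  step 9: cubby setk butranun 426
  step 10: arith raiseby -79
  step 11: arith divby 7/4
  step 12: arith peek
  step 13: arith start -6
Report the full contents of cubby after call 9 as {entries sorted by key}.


Next I call arith start with x=63, → 63.
I use chron lastday, which returns ToolError: no date set.
Calling chron pin with d=1714-03-22, — result: 1714-03-22.
Next I call arith start with x=85, → 85.
Next I call arith upend, giving 1/85.
I run arith raiseby with x=17/6, yielding 1451/510.
Then arith scale with x=13/7, yielding 18863/3570.
I call cubby setk with k=kan_am, v=<last>, and get nil.
Invoking cubby setk with k=butranun, v=426, giving nil.
Then arith raiseby with x=-79, and see -263167/3570.
I try arith divby with x=7/4: -526334/12495.
Invoking arith peek(), which returns -526334/12495.
Then arith start with x=-6, and see -6.

Answer: {be_orn=-136, butranun=426, drusnukod=490, kan_am=18863/3570, tapen=za}


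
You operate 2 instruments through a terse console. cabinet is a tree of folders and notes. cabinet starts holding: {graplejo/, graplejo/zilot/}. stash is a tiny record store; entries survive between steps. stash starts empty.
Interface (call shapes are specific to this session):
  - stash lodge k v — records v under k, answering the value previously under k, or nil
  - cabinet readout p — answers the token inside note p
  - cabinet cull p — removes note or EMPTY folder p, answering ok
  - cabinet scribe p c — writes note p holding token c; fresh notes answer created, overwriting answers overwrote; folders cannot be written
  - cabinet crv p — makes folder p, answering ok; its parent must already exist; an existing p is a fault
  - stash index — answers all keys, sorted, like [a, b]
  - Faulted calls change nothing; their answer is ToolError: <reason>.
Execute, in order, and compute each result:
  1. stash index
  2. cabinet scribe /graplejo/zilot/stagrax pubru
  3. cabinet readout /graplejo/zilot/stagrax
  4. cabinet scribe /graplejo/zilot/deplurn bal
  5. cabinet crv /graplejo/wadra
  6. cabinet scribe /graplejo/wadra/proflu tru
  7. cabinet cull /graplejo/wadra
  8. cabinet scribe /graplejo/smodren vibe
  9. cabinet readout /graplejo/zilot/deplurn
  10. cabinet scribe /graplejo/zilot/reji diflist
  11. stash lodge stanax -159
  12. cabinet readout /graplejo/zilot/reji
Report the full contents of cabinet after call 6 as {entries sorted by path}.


! stash index() ~> []
! cabinet scribe(p='/graplejo/zilot/stagrax', c='pubru') ~> created
! cabinet readout(p='/graplejo/zilot/stagrax') ~> pubru
! cabinet scribe(p='/graplejo/zilot/deplurn', c='bal') ~> created
! cabinet crv(p='/graplejo/wadra') ~> ok
! cabinet scribe(p='/graplejo/wadra/proflu', c='tru') ~> created
! cabinet cull(p='/graplejo/wadra') ~> ToolError: not empty
! cabinet scribe(p='/graplejo/smodren', c='vibe') ~> created
! cabinet readout(p='/graplejo/zilot/deplurn') ~> bal
! cabinet scribe(p='/graplejo/zilot/reji', c='diflist') ~> created
! stash lodge(k='stanax', v='-159') ~> nil
! cabinet readout(p='/graplejo/zilot/reji') ~> diflist

Answer: {graplejo/, graplejo/wadra/, graplejo/wadra/proflu=tru, graplejo/zilot/, graplejo/zilot/deplurn=bal, graplejo/zilot/stagrax=pubru}


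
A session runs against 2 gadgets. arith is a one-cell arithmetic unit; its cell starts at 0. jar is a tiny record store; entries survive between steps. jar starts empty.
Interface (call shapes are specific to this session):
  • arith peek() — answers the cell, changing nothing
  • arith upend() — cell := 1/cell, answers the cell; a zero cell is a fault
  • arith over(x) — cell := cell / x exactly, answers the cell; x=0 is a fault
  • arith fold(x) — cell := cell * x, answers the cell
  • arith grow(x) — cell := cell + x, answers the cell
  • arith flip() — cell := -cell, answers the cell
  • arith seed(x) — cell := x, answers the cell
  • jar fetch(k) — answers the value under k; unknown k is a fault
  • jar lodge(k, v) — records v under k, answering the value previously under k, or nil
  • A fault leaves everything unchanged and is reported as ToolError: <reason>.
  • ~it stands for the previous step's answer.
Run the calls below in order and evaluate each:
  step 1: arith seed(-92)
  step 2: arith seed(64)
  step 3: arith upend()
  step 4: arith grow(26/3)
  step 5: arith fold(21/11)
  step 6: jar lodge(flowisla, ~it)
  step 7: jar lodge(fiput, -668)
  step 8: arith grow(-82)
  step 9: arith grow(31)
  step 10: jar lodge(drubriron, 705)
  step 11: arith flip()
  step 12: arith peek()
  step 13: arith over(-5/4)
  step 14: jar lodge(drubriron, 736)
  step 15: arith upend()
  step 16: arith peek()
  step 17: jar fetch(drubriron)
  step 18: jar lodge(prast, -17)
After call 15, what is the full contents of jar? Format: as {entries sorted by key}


Answer: {drubriron=736, fiput=-668, flowisla=11669/704}

Derivation:
~$ arith seed x='-92'
[out] -92
~$ arith seed x='64'
[out] 64
~$ arith upend
[out] 1/64
~$ arith grow x='26/3'
[out] 1667/192
~$ arith fold x='21/11'
[out] 11669/704
~$ jar lodge k='flowisla' v='~it'
[out] nil
~$ jar lodge k='fiput' v='-668'
[out] nil
~$ arith grow x='-82'
[out] -46059/704
~$ arith grow x='31'
[out] -24235/704
~$ jar lodge k='drubriron' v='705'
[out] nil
~$ arith flip
[out] 24235/704
~$ arith peek
[out] 24235/704
~$ arith over x='-5/4'
[out] -4847/176
~$ jar lodge k='drubriron' v='736'
[out] 705
~$ arith upend
[out] -176/4847
~$ arith peek
[out] -176/4847
~$ jar fetch k='drubriron'
[out] 736
~$ jar lodge k='prast' v='-17'
[out] nil


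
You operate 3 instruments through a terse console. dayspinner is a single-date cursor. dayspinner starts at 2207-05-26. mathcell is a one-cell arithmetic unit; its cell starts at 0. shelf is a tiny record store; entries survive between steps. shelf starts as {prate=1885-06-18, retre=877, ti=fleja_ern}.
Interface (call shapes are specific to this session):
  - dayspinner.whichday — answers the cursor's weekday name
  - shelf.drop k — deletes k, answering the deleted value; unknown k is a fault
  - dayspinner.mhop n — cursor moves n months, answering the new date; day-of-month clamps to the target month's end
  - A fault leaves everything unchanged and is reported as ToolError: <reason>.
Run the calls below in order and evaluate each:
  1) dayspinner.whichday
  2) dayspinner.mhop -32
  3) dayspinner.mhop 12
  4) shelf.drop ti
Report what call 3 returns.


Answer: 2205-09-26

Derivation:
>> dayspinner.whichday()
<< Tuesday
>> dayspinner.mhop(n=-32)
<< 2204-09-26
>> dayspinner.mhop(n=12)
<< 2205-09-26
>> shelf.drop(k=ti)
<< fleja_ern


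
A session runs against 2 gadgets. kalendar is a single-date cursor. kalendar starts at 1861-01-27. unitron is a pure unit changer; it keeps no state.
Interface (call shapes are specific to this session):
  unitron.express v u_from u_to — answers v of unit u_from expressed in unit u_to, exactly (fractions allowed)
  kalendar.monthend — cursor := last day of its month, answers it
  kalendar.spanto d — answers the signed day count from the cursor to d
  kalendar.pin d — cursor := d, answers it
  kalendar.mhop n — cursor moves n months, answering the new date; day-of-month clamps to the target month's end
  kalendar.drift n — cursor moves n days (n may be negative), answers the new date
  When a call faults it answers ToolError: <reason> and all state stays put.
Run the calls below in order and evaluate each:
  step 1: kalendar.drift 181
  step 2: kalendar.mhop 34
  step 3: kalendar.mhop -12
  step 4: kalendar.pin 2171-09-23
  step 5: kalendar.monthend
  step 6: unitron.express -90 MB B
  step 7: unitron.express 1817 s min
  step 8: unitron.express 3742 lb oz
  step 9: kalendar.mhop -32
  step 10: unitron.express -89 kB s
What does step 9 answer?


Using drift using n=181, and see 1861-07-27.
Calling mhop using n=34, and observe 1864-05-27.
I run mhop using n=-12, yielding 1863-05-27.
Invoking pin using d=2171-09-23, which returns 2171-09-23.
Now I run monthend, — result: 2171-09-30.
Then express using v=-90, u_from=MB, u_to=B, and observe -90000000.
Now I run express using v=1817, u_from=s, u_to=min, and get 1817/60.
Then express using v=3742, u_from=lb, u_to=oz, — result: 59872.
I use mhop using n=-32, yielding 2169-01-30.
I try express using v=-89, u_from=kB, u_to=s, — result: ToolError: incompatible units.

Answer: 2169-01-30


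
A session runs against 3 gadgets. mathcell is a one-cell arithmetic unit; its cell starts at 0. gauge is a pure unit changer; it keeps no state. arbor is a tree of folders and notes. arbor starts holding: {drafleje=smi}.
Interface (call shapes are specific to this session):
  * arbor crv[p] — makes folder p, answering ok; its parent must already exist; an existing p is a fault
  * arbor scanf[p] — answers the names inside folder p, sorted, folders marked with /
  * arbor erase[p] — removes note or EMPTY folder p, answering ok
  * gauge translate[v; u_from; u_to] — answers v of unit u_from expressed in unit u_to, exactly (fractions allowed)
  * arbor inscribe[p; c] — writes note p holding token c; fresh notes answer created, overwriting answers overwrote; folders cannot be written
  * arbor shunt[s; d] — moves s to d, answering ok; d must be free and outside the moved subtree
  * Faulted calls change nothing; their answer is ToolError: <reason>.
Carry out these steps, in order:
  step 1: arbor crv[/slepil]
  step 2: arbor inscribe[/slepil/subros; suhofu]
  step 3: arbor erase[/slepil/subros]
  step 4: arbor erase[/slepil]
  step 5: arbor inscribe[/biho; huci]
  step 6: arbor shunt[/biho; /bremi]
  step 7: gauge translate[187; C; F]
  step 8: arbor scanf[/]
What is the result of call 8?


Now I run arbor crv on /slepil, yielding ok.
Now I run arbor inscribe on /slepil/subros, suhofu, → created.
I try arbor erase on /slepil/subros, and see ok.
Next I call arbor erase on /slepil, and get ok.
I try arbor inscribe on /biho, huci, → created.
I use arbor shunt on /biho, /bremi, — result: ok.
I invoke gauge translate on 187, C, F, which returns 1843/5.
I use arbor scanf on /, and see [bremi, drafleje].

Answer: [bremi, drafleje]


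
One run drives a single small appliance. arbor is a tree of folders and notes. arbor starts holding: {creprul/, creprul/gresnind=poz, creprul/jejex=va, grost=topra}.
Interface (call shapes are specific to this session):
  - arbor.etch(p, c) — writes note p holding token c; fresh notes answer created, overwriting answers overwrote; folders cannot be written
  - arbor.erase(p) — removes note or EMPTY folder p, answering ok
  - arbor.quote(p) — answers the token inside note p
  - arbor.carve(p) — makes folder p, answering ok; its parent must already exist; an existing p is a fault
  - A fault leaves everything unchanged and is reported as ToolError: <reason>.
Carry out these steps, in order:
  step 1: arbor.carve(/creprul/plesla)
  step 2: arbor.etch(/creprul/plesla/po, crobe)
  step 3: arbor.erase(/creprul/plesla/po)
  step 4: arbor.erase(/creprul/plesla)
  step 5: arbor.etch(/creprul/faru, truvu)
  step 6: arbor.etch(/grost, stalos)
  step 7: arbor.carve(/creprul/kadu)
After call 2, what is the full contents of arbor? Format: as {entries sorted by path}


Answer: {creprul/, creprul/gresnind=poz, creprul/jejex=va, creprul/plesla/, creprul/plesla/po=crobe, grost=topra}

Derivation:
-- 1. arbor.carve(p=/creprul/plesla) -> ok
-- 2. arbor.etch(p=/creprul/plesla/po, c=crobe) -> created
-- 3. arbor.erase(p=/creprul/plesla/po) -> ok
-- 4. arbor.erase(p=/creprul/plesla) -> ok
-- 5. arbor.etch(p=/creprul/faru, c=truvu) -> created
-- 6. arbor.etch(p=/grost, c=stalos) -> overwrote
-- 7. arbor.carve(p=/creprul/kadu) -> ok


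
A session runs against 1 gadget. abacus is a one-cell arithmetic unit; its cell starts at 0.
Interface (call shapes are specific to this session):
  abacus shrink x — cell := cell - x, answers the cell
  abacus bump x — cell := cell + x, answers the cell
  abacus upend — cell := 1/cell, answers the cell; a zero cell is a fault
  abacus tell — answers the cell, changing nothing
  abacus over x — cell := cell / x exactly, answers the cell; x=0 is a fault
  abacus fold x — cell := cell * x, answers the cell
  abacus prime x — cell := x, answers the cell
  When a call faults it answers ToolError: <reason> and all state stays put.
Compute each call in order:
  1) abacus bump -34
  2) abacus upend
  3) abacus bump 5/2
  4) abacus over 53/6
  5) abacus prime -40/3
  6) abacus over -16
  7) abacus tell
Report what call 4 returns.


Answer: 252/901

Derivation:
Calling abacus bump passing x='-34', → -34.
Next I call abacus upend(), giving -1/34.
Calling abacus bump passing x='5/2': 42/17.
I call abacus over passing x='53/6', → 252/901.
I invoke abacus prime passing x='-40/3', yielding -40/3.
I call abacus over passing x='-16', which returns 5/6.
Now I run abacus tell, and see 5/6.


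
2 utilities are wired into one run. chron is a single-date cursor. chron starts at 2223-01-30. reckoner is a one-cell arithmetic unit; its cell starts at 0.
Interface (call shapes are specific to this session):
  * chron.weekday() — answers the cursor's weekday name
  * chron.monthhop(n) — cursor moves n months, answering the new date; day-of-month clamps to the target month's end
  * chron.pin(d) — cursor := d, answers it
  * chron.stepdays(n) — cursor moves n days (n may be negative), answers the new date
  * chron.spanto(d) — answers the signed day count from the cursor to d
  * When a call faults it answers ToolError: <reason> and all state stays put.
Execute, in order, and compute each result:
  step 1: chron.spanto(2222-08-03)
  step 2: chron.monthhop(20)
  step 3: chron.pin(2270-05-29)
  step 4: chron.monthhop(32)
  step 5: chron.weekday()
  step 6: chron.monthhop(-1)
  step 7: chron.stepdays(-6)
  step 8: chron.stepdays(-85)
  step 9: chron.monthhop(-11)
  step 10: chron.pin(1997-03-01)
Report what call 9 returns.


Answer: 2271-10-29

Derivation:
> spanto d=2222-08-03
[out] -180
> monthhop n=20
[out] 2224-09-30
> pin d=2270-05-29
[out] 2270-05-29
> monthhop n=32
[out] 2273-01-29
> weekday
[out] Wednesday
> monthhop n=-1
[out] 2272-12-29
> stepdays n=-6
[out] 2272-12-23
> stepdays n=-85
[out] 2272-09-29
> monthhop n=-11
[out] 2271-10-29
> pin d=1997-03-01
[out] 1997-03-01


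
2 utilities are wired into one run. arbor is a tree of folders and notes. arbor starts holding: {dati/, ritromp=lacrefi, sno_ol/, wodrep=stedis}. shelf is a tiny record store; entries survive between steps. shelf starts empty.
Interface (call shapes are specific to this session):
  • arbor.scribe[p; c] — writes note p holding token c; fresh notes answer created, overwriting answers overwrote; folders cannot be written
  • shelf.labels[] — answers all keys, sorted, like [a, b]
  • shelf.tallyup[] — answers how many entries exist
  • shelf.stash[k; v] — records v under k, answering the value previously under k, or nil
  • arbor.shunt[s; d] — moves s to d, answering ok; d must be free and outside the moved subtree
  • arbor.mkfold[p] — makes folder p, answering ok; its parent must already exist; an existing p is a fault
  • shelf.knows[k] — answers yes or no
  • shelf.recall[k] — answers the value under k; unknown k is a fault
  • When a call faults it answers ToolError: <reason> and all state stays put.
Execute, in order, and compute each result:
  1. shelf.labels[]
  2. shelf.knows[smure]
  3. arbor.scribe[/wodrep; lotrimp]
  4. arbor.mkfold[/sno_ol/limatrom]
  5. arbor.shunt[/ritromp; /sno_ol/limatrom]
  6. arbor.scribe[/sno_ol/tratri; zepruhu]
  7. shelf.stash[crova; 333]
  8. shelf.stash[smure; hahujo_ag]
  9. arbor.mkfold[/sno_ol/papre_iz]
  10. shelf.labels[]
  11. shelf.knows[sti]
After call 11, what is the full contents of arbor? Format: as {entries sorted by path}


Answer: {dati/, ritromp=lacrefi, sno_ol/, sno_ol/limatrom/, sno_ol/papre_iz/, sno_ol/tratri=zepruhu, wodrep=lotrimp}

Derivation:
! 1. shelf.labels() ~> []
! 2. shelf.knows(smure) ~> no
! 3. arbor.scribe(/wodrep, lotrimp) ~> overwrote
! 4. arbor.mkfold(/sno_ol/limatrom) ~> ok
! 5. arbor.shunt(/ritromp, /sno_ol/limatrom) ~> ToolError: exists
! 6. arbor.scribe(/sno_ol/tratri, zepruhu) ~> created
! 7. shelf.stash(crova, 333) ~> nil
! 8. shelf.stash(smure, hahujo_ag) ~> nil
! 9. arbor.mkfold(/sno_ol/papre_iz) ~> ok
! 10. shelf.labels() ~> [crova, smure]
! 11. shelf.knows(sti) ~> no


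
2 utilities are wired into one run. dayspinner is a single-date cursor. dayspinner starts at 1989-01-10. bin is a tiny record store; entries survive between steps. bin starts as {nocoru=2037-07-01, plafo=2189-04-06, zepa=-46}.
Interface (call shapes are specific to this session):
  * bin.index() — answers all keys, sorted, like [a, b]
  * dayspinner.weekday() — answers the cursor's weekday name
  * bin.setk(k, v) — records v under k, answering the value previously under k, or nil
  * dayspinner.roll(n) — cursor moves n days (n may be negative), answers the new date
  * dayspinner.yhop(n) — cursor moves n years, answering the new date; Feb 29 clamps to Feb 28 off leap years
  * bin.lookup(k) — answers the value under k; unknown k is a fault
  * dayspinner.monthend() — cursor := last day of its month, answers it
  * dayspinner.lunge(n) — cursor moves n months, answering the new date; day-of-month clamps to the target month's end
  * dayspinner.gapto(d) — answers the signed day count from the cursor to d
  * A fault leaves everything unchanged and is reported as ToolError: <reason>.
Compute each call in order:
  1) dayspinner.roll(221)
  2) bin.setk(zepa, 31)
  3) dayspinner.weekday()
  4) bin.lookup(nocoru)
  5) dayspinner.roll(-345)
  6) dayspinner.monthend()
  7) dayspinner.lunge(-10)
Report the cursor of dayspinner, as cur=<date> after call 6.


>>> dayspinner.roll n→221
  1989-08-19
>>> bin.setk k→zepa v→31
  -46
>>> dayspinner.weekday
  Saturday
>>> bin.lookup k→nocoru
  2037-07-01
>>> dayspinner.roll n→-345
  1988-09-08
>>> dayspinner.monthend
  1988-09-30
>>> dayspinner.lunge n→-10
  1987-11-30

Answer: cur=1988-09-30


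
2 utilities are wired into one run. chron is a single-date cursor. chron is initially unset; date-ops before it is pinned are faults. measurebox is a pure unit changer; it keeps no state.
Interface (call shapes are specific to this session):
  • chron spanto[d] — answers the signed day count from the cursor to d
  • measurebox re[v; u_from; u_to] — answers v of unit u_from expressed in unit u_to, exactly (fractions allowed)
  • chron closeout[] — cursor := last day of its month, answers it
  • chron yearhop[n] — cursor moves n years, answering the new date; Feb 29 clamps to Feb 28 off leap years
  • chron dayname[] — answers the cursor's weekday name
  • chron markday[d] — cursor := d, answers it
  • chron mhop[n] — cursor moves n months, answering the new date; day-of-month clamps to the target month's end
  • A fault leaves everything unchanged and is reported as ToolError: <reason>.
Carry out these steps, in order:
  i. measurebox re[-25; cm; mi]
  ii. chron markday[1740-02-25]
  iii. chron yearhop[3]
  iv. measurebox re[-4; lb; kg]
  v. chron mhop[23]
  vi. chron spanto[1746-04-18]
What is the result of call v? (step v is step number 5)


I run measurebox re with v='-25', u_from='cm', u_to='mi', which returns -125/804672.
I try chron markday with d='1740-02-25': 1740-02-25.
I use chron yearhop with n='3', yielding 1743-02-25.
I use measurebox re with v='-4', u_from='lb', u_to='kg', which returns -45359237/25000000.
Now I run chron mhop with n='23', yielding 1745-01-25.
Using chron spanto with d='1746-04-18': 448.

Answer: 1745-01-25


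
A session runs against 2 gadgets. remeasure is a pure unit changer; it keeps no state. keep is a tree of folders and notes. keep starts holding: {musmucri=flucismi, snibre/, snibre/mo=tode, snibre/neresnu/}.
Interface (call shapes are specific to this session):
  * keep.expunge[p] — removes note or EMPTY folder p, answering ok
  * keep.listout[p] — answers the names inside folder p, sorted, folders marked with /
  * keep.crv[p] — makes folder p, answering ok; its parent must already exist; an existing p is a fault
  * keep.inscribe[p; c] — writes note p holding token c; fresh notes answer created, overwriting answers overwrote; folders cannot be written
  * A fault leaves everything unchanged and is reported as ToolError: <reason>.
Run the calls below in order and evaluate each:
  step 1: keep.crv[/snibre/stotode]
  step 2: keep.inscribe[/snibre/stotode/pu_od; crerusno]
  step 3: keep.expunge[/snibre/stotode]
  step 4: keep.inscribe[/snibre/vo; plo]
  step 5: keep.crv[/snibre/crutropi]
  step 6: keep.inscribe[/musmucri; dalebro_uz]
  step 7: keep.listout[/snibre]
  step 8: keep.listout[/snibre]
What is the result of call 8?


;; 1. keep.crv(p: /snibre/stotode) -> ok
;; 2. keep.inscribe(p: /snibre/stotode/pu_od, c: crerusno) -> created
;; 3. keep.expunge(p: /snibre/stotode) -> ToolError: not empty
;; 4. keep.inscribe(p: /snibre/vo, c: plo) -> created
;; 5. keep.crv(p: /snibre/crutropi) -> ok
;; 6. keep.inscribe(p: /musmucri, c: dalebro_uz) -> overwrote
;; 7. keep.listout(p: /snibre) -> [crutropi/, mo, neresnu/, stotode/, vo]
;; 8. keep.listout(p: /snibre) -> [crutropi/, mo, neresnu/, stotode/, vo]

Answer: [crutropi/, mo, neresnu/, stotode/, vo]


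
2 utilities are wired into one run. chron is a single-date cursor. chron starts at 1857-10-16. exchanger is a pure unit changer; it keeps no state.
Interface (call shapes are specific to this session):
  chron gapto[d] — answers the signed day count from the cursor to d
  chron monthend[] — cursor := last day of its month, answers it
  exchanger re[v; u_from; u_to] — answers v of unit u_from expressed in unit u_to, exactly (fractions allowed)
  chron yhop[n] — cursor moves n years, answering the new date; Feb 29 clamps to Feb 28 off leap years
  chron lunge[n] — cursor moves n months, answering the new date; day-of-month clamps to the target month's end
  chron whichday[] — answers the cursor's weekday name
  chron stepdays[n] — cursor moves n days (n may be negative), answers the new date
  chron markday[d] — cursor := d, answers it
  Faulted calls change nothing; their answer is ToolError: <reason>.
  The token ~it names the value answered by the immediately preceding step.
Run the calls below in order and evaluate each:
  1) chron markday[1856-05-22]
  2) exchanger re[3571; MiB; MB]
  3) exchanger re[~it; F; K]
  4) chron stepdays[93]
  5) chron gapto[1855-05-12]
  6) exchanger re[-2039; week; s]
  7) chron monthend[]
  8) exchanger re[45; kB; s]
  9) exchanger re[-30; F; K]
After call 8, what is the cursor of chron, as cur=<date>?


Answer: cur=1856-08-31

Derivation:
>> chron markday(d=1856-05-22)
<< 1856-05-22
>> exchanger re(v=3571, u_from=MiB, u_to=MB)
<< 58507264/15625
>> exchanger re(v=~it, u_from=F, u_to=K)
<< 262758431/112500
>> chron stepdays(n=93)
<< 1856-08-23
>> chron gapto(d=1855-05-12)
<< -469
>> exchanger re(v=-2039, u_from=week, u_to=s)
<< -1233187200
>> chron monthend()
<< 1856-08-31
>> exchanger re(v=45, u_from=kB, u_to=s)
<< ToolError: incompatible units
>> exchanger re(v=-30, u_from=F, u_to=K)
<< 42967/180


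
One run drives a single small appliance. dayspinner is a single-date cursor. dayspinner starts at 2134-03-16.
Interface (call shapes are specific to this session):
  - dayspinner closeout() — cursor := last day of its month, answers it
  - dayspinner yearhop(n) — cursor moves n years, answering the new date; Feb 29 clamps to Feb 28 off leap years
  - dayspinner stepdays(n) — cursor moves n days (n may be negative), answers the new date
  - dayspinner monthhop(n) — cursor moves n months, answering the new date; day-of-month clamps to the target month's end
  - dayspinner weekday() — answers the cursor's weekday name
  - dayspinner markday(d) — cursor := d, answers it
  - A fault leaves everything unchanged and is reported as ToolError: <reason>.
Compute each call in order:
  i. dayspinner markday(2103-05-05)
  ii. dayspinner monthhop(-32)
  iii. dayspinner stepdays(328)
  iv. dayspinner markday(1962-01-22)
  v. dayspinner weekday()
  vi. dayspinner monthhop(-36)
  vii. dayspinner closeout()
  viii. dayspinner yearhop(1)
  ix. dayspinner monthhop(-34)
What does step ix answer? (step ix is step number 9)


Step: dayspinner markday[d=2103-05-05]
Result: 2103-05-05
Step: dayspinner monthhop[n=-32]
Result: 2100-09-05
Step: dayspinner stepdays[n=328]
Result: 2101-07-30
Step: dayspinner markday[d=1962-01-22]
Result: 1962-01-22
Step: dayspinner weekday[]
Result: Monday
Step: dayspinner monthhop[n=-36]
Result: 1959-01-22
Step: dayspinner closeout[]
Result: 1959-01-31
Step: dayspinner yearhop[n=1]
Result: 1960-01-31
Step: dayspinner monthhop[n=-34]
Result: 1957-03-31

Answer: 1957-03-31


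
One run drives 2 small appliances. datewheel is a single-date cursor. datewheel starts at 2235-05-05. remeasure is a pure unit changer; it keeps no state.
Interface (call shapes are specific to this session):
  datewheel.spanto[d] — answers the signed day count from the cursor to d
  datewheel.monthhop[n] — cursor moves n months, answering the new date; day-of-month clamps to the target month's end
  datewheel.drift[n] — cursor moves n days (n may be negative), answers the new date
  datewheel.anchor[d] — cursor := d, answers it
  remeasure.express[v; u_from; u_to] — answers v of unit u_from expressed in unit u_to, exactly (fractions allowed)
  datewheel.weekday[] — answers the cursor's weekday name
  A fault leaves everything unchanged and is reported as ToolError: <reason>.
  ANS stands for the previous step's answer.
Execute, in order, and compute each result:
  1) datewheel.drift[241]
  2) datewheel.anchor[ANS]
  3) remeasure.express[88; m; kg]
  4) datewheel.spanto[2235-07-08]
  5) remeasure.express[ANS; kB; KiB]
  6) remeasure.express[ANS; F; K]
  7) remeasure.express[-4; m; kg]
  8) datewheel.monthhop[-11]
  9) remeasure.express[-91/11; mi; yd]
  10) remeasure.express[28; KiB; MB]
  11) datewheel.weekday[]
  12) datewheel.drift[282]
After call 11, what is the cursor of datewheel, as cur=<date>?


>> datewheel.drift(n=241)
<< 2236-01-01
>> datewheel.anchor(d=ANS)
<< 2236-01-01
>> remeasure.express(v=88, u_from=m, u_to=kg)
<< ToolError: incompatible units
>> datewheel.spanto(d=2235-07-08)
<< -177
>> remeasure.express(v=ANS, u_from=kB, u_to=KiB)
<< -22125/128
>> remeasure.express(v=ANS, u_from=F, u_to=K)
<< 917819/5760
>> remeasure.express(v=-4, u_from=m, u_to=kg)
<< ToolError: incompatible units
>> datewheel.monthhop(n=-11)
<< 2235-02-01
>> remeasure.express(v=-91/11, u_from=mi, u_to=yd)
<< -14560
>> remeasure.express(v=28, u_from=KiB, u_to=MB)
<< 448/15625
>> datewheel.weekday()
<< Sunday
>> datewheel.drift(n=282)
<< 2235-11-10

Answer: cur=2235-02-01


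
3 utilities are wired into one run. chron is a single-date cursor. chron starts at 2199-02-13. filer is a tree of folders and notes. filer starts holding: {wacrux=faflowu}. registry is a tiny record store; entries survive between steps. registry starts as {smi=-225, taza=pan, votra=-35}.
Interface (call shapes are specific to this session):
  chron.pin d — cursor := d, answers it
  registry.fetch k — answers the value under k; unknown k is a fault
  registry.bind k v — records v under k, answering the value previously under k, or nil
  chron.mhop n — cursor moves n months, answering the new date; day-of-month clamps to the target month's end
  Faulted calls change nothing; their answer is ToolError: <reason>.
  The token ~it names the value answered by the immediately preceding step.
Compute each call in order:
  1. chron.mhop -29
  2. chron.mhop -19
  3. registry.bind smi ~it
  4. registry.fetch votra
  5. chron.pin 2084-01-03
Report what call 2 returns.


Answer: 2195-02-13

Derivation:
>> chron.mhop(n='-29')
<< 2196-09-13
>> chron.mhop(n='-19')
<< 2195-02-13
>> registry.bind(k='smi', v='~it')
<< -225
>> registry.fetch(k='votra')
<< -35
>> chron.pin(d='2084-01-03')
<< 2084-01-03
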